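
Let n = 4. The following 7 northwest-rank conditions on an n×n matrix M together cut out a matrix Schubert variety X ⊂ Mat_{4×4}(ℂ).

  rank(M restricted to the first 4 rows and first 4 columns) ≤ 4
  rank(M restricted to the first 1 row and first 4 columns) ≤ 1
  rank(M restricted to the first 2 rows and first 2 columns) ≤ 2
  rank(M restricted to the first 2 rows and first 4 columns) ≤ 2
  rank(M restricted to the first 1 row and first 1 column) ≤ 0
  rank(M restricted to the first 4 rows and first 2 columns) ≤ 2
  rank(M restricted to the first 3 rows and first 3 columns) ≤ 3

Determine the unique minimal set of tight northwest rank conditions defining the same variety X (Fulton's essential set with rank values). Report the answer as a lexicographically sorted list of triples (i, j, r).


The tightest implied rank at each (i,j), from the 7 conditions:

  R[1]: 0 | 1 | 1 | 1
  R[2]: 1 | 2 | 2 | 2
  R[3]: 1 | 2 | 3 | 3
  R[4]: 1 | 2 | 3 | 4

so w = (2, 1, 3, 4).

|D(w)|=1, |Ess(w)|=1:

[(1, 1, 0)]


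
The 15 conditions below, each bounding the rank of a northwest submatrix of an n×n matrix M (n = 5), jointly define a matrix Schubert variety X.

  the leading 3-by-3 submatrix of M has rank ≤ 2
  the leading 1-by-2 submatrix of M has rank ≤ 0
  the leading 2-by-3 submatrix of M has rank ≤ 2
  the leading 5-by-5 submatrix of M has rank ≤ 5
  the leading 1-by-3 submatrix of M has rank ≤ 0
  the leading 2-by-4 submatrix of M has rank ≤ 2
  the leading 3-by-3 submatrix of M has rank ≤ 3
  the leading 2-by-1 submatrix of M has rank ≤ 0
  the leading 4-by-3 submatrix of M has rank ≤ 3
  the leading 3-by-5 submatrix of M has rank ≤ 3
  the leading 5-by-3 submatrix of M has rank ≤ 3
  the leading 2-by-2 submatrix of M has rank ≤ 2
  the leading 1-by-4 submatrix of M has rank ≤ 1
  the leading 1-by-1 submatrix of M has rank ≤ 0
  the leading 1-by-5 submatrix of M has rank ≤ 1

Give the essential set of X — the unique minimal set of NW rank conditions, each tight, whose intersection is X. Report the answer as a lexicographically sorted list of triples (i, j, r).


Computing R[i][j] = min implied NW-rank bound (n=5, 15 conditions):

  i=1: 0 0 0 1 1
  i=2: 0 1 1 2 2
  i=3: 1 2 2 3 3
  i=4: 1 2 3 4 4
  i=5: 1 2 3 4 5

the unique w with this rank table is (4, 2, 1, 3, 5).

ℓ(w)=4; the 2 essential cells (i,j,r):

[(1, 3, 0), (2, 1, 0)]


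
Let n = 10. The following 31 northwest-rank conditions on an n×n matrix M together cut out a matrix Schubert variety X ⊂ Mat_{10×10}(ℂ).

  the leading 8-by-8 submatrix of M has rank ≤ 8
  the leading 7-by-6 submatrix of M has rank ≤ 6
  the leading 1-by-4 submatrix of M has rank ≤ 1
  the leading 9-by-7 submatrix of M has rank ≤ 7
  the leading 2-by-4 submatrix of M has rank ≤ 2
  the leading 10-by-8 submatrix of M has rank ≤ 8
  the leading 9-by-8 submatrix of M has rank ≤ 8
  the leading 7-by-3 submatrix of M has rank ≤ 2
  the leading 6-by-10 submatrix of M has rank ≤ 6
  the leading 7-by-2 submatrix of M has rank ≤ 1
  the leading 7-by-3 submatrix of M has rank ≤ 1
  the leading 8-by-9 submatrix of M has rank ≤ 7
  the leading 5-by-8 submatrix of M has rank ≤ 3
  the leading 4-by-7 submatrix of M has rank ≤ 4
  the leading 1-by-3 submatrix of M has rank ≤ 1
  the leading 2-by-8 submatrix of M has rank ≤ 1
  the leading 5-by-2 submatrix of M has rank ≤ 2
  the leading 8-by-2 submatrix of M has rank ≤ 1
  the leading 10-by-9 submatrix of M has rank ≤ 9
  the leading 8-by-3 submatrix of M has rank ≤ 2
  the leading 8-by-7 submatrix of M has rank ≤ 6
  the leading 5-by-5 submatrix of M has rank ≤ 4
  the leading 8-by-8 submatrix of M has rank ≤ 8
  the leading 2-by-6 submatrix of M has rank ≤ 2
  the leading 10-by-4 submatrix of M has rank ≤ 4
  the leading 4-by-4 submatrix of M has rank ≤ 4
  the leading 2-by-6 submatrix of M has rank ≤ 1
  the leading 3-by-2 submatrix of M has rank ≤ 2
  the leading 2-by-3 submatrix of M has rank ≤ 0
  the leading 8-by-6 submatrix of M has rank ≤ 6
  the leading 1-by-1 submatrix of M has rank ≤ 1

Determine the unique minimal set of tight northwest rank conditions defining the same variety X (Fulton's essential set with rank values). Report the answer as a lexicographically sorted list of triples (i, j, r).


Rank table r_w(10×10) implied by the 31 constraints:

  R[1]: 0, 0, 0, 1, 1, 1, 1, 1, 1, 1
  R[2]: 0, 0, 0, 1, 1, 1, 1, 1, 2, 2
  R[3]: 1, 1, 1, 2, 2, 2, 2, 2, 3, 3
  R[4]: 1, 1, 1, 2, 3, 3, 3, 3, 4, 4
  R[5]: 1, 1, 1, 2, 3, 3, 3, 3, 4, 5
  R[6]: 1, 1, 1, 2, 3, 4, 4, 4, 5, 6
  R[7]: 1, 1, 1, 2, 3, 4, 5, 5, 6, 7
  R[8]: 1, 1, 2, 3, 4, 5, 6, 6, 7, 8
  R[9]: 1, 2, 3, 4, 5, 6, 7, 7, 8, 9
  R[10]: 1, 2, 3, 4, 5, 6, 7, 8, 9, 10

reading off 1-entries of Δ²R: w = (4, 9, 1, 5, 10, 6, 7, 3, 2, 8).

|D(w)|=22, |Ess(w)|=5:

[(2, 3, 0), (2, 8, 1), (5, 8, 3), (7, 3, 1), (8, 2, 1)]


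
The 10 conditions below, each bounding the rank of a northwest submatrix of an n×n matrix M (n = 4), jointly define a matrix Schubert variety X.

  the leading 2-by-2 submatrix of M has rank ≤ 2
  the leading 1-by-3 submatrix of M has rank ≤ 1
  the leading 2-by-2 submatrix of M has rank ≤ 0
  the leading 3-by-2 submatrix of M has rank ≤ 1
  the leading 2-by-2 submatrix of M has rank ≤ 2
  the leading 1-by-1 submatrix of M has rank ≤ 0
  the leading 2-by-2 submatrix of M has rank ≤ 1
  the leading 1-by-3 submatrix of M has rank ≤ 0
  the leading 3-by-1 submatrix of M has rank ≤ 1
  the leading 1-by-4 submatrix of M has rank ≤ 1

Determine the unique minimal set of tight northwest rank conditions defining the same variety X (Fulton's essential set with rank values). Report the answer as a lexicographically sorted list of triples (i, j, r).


The tightest implied rank at each (i,j), from the 10 conditions:

  R[1]: 0 0 0 1
  R[2]: 0 0 1 2
  R[3]: 1 1 2 3
  R[4]: 1 2 3 4

hence w(1..4) = (4, 3, 1, 2).

D(w) has 5 cells with 2 SE-corners; essential set:

[(1, 3, 0), (2, 2, 0)]


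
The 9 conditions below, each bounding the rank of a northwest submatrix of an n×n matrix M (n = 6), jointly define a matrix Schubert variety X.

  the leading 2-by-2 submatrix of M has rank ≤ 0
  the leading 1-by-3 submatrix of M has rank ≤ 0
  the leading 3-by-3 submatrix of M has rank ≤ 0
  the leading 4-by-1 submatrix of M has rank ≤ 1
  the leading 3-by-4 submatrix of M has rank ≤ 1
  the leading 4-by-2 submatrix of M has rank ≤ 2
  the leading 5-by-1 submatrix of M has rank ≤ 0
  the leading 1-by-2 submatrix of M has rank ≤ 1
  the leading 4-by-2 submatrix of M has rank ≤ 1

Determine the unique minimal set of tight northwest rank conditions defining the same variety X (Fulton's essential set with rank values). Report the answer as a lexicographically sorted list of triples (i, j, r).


Reconstructing r_w from the 9 given conditions:

  R[1]: 0, 0, 0, 1, 1, 1
  R[2]: 0, 0, 0, 1, 2, 2
  R[3]: 0, 0, 0, 1, 2, 3
  R[4]: 0, 1, 1, 2, 3, 4
  R[5]: 0, 1, 2, 3, 4, 5
  R[6]: 1, 2, 3, 4, 5, 6

second differences of R give the permutation w = (4, 5, 6, 2, 3, 1).

ℓ(w)=11; the 2 essential cells (i,j,r):

[(3, 3, 0), (5, 1, 0)]


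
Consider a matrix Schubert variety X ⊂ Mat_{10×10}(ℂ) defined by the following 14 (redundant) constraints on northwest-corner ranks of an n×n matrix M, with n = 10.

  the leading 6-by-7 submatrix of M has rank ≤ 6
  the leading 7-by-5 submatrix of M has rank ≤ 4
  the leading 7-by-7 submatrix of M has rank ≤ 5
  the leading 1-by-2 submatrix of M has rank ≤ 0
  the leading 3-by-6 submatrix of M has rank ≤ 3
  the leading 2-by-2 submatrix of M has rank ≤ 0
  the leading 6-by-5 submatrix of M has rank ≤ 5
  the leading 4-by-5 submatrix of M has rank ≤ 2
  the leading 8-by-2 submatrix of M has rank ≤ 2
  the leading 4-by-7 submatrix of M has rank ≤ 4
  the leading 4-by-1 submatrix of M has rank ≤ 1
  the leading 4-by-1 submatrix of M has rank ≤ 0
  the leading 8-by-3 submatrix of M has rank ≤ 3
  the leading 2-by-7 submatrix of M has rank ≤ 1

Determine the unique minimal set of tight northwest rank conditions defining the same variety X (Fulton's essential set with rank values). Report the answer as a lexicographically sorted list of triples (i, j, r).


Recovering R(i,j) via the rank-extension bound from the 14 conditions:

  i=1: 0 | 0 | 1 | 1 | 1 | 1 | 1 | 1 | 1 | 1
  i=2: 0 | 0 | 1 | 1 | 1 | 1 | 1 | 2 | 2 | 2
  i=3: 0 | 1 | 2 | 2 | 2 | 2 | 2 | 3 | 3 | 3
  i=4: 0 | 1 | 2 | 2 | 2 | 3 | 3 | 4 | 4 | 4
  i=5: 1 | 2 | 3 | 3 | 3 | 4 | 4 | 5 | 5 | 5
  i=6: 1 | 2 | 3 | 4 | 4 | 5 | 5 | 6 | 6 | 6
  i=7: 1 | 2 | 3 | 4 | 4 | 5 | 5 | 6 | 7 | 7
  i=8: 1 | 2 | 3 | 4 | 5 | 6 | 6 | 7 | 8 | 8
  i=9: 1 | 2 | 3 | 4 | 5 | 6 | 7 | 8 | 9 | 9
  i=10: 1 | 2 | 3 | 4 | 5 | 6 | 7 | 8 | 9 | 10

so w = (3, 8, 2, 6, 1, 4, 9, 5, 7, 10).

Fulton essential set (6 of the 14 Rothe cells):

[(2, 2, 0), (2, 7, 1), (4, 1, 0), (4, 5, 2), (7, 5, 4), (7, 7, 5)]


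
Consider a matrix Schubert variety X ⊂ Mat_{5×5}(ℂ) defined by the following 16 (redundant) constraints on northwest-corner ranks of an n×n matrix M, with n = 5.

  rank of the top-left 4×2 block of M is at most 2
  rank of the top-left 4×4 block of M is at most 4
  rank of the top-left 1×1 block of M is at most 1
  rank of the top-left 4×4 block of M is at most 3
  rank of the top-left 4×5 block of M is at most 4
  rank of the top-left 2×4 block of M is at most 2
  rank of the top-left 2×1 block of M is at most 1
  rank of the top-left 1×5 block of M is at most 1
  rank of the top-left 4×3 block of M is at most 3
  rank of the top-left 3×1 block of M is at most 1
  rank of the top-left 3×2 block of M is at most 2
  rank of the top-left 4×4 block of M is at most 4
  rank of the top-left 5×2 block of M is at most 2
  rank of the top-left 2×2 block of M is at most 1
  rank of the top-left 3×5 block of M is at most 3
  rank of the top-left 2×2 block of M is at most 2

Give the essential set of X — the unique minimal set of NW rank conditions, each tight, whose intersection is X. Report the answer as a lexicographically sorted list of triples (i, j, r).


Computing R[i][j] = min implied NW-rank bound (n=5, 16 conditions):

  R[1]: 1 1 1 1 1
  R[2]: 1 1 2 2 2
  R[3]: 1 2 3 3 3
  R[4]: 1 2 3 3 4
  R[5]: 1 2 3 4 5

so w = (1, 3, 2, 5, 4).

2 SE-corners of the 2-cell Rothe diagram give Ess(w):

[(2, 2, 1), (4, 4, 3)]


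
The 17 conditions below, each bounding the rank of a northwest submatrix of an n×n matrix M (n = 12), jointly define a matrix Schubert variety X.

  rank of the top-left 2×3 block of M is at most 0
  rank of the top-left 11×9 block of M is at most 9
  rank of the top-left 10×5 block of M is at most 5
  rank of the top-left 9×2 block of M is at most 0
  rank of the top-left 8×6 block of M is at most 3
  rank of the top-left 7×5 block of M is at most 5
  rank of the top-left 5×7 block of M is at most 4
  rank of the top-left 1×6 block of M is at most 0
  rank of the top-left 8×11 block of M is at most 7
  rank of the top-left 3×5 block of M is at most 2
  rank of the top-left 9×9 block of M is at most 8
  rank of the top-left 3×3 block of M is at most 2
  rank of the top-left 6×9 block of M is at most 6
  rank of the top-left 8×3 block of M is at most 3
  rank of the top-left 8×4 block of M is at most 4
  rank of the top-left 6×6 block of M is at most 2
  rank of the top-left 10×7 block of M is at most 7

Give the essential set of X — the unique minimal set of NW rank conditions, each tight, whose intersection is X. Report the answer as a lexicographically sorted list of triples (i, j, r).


Rank table r_w(12×12) implied by the 17 constraints:

  row 1: 0  0  0  0  0  0  1  1  1  1  1  1
  row 2: 0  0  0  1  1  1  2  2  2  2  2  2
  row 3: 0  0  1  2  2  2  3  3  3  3  3  3
  row 4: 0  0  1  2  2  2  3  4  4  4  4  4
  row 5: 0  0  1  2  2  2  3  4  5  5  5  5
  row 6: 0  0  1  2  2  2  3  4  5  6  6  6
  row 7: 0  0  1  2  3  3  4  5  6  7  7  7
  row 8: 0  0  1  2  3  3  4  5  6  7  7  8
  row 9: 0  0  1  2  3  4  5  6  7  8  8  9
  row 10: 1  1  2  3  4  5  6  7  8  9  9  10
  row 11: 1  2  3  4  5  6  7  8  9  10  10  11
  row 12: 1  2  3  4  5  6  7  8  9  10  11  12

hence w(1..12) = (7, 4, 3, 8, 9, 10, 5, 12, 6, 1, 2, 11).

Rothe diagram D(w) (31 cells), 6 SE-corners (essential conditions):

[(1, 6, 0), (2, 3, 0), (6, 6, 2), (8, 6, 3), (8, 11, 7), (9, 2, 0)]


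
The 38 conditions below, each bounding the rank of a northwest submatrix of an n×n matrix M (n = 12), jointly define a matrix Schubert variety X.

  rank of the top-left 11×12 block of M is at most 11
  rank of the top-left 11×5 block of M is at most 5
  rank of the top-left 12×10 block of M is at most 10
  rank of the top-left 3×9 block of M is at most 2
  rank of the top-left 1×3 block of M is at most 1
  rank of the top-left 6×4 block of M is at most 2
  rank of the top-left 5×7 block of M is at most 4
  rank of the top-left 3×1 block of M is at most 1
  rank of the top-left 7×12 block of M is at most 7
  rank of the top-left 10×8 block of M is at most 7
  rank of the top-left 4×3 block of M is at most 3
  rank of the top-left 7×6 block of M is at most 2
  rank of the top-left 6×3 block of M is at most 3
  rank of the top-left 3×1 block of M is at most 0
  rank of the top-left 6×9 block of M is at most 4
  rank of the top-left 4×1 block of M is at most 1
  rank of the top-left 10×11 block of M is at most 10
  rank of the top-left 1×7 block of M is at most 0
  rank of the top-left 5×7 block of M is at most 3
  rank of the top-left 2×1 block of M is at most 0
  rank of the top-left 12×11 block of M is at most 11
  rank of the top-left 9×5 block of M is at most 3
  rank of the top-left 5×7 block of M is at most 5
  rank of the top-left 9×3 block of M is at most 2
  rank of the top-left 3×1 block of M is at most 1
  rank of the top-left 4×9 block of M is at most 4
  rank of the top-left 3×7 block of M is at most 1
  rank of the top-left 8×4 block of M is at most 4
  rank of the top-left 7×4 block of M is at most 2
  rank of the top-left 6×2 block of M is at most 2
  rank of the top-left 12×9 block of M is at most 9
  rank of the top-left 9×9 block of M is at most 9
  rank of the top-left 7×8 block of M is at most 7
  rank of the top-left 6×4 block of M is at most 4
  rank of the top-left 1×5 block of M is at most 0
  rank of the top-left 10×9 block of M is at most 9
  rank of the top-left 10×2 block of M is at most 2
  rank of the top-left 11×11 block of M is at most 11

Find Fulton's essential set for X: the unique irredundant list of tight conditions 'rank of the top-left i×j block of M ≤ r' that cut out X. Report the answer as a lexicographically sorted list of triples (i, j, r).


Propagating the 38 rank bounds to every northwest block:

  0, 0, 0, 0, 0, 0, 0, 1, 1, 1, 1, 1
  0, 1, 1, 1, 1, 1, 1, 2, 2, 2, 2, 2
  0, 1, 1, 1, 1, 1, 1, 2, 2, 3, 3, 3
  1, 2, 2, 2, 2, 2, 2, 3, 3, 4, 4, 4
  1, 2, 2, 2, 2, 2, 3, 4, 4, 5, 5, 5
  1, 2, 2, 2, 2, 2, 3, 4, 4, 5, 6, 6
  1, 2, 2, 2, 2, 2, 3, 4, 5, 6, 7, 7
  1, 2, 2, 3, 3, 3, 4, 5, 6, 7, 8, 8
  1, 2, 2, 3, 3, 4, 5, 6, 7, 8, 9, 9
  1, 2, 3, 4, 4, 5, 6, 7, 8, 9, 10, 10
  1, 2, 3, 4, 5, 6, 7, 8, 9, 10, 11, 11
  1, 2, 3, 4, 5, 6, 7, 8, 9, 10, 11, 12

so w = (8, 2, 10, 1, 7, 11, 9, 4, 6, 3, 5, 12).

ℓ(w)=31; the 8 essential cells (i,j,r):

[(1, 7, 0), (3, 1, 0), (3, 7, 1), (3, 9, 2), (6, 9, 4), (7, 6, 2), (9, 3, 2), (9, 5, 3)]


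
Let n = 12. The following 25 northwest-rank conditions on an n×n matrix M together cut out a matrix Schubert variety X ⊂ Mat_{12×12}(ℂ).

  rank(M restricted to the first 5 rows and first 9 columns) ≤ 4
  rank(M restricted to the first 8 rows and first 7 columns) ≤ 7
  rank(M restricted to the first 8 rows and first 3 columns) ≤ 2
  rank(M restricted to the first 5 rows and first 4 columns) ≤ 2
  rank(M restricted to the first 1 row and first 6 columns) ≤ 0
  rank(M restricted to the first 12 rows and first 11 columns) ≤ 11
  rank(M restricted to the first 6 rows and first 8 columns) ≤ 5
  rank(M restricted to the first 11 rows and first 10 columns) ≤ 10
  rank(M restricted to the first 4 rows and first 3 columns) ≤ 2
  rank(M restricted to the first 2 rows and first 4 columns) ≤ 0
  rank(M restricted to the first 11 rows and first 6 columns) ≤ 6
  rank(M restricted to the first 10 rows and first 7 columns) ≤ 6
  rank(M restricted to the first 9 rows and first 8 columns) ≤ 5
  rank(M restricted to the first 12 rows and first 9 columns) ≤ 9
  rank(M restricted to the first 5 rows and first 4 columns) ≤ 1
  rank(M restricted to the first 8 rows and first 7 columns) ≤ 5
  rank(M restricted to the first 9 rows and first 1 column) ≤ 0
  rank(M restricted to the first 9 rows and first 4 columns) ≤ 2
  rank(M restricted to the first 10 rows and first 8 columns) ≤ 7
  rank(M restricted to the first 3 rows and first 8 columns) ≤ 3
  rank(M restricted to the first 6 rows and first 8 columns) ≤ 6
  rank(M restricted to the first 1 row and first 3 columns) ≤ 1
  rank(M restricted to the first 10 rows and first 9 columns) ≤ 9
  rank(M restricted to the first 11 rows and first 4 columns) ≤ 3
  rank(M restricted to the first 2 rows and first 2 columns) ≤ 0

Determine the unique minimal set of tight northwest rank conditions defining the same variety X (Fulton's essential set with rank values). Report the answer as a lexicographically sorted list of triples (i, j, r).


Propagating the 25 rank bounds to every northwest block:

  R[1]: 0 | 0 | 0 | 0 | 0 | 0 | 1 | 1 | 1 | 1 | 1 | 1
  R[2]: 0 | 0 | 0 | 0 | 1 | 1 | 2 | 2 | 2 | 2 | 2 | 2
  R[3]: 0 | 1 | 1 | 1 | 2 | 2 | 3 | 3 | 3 | 3 | 3 | 3
  R[4]: 0 | 1 | 1 | 1 | 2 | 3 | 4 | 4 | 4 | 4 | 4 | 4
  R[5]: 0 | 1 | 1 | 1 | 2 | 3 | 4 | 4 | 4 | 5 | 5 | 5
  R[6]: 0 | 1 | 2 | 2 | 3 | 4 | 5 | 5 | 5 | 6 | 6 | 6
  R[7]: 0 | 1 | 2 | 2 | 3 | 4 | 5 | 5 | 6 | 7 | 7 | 7
  R[8]: 0 | 1 | 2 | 2 | 3 | 4 | 5 | 5 | 6 | 7 | 8 | 8
  R[9]: 0 | 1 | 2 | 2 | 3 | 4 | 5 | 5 | 6 | 7 | 8 | 9
  R[10]: 1 | 2 | 3 | 3 | 4 | 5 | 6 | 6 | 7 | 8 | 9 | 10
  R[11]: 1 | 2 | 3 | 3 | 4 | 5 | 6 | 7 | 8 | 9 | 10 | 11
  R[12]: 1 | 2 | 3 | 4 | 5 | 6 | 7 | 8 | 9 | 10 | 11 | 12

second differences of R give the permutation w = (7, 5, 2, 6, 10, 3, 9, 11, 12, 1, 8, 4).

Rothe diagram D(w) (30 cells), 8 SE-corners (essential conditions):

[(1, 6, 0), (2, 4, 0), (5, 4, 1), (5, 9, 4), (9, 1, 0), (9, 4, 2), (9, 8, 5), (11, 4, 3)]


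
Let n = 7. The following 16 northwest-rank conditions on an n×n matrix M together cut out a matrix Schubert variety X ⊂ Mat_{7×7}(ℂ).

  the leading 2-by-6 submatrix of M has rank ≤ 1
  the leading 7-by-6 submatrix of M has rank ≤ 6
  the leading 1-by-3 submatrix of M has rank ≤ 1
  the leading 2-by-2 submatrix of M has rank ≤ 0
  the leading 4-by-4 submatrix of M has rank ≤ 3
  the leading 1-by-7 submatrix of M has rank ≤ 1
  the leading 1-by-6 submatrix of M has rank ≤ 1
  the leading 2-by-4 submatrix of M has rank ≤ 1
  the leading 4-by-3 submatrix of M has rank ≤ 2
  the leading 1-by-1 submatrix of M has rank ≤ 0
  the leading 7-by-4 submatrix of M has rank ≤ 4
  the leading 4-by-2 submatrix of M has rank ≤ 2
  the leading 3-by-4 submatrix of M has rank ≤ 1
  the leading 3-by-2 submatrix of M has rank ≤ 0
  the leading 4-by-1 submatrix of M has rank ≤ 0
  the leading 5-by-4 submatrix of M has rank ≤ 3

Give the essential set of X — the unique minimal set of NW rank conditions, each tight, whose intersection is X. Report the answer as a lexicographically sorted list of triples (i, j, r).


The tightest implied rank at each (i,j), from the 16 conditions:

  row 1: 0, 0, 1, 1, 1, 1, 1
  row 2: 0, 0, 1, 1, 1, 1, 2
  row 3: 0, 0, 1, 1, 2, 2, 3
  row 4: 0, 1, 2, 2, 3, 3, 4
  row 5: 1, 2, 3, 3, 4, 4, 5
  row 6: 1, 2, 3, 4, 5, 5, 6
  row 7: 1, 2, 3, 4, 5, 6, 7

reading off 1-entries of Δ²R: w = (3, 7, 5, 2, 1, 4, 6).

|D(w)|=11, |Ess(w)|=4:

[(2, 6, 1), (3, 2, 0), (3, 4, 1), (4, 1, 0)]


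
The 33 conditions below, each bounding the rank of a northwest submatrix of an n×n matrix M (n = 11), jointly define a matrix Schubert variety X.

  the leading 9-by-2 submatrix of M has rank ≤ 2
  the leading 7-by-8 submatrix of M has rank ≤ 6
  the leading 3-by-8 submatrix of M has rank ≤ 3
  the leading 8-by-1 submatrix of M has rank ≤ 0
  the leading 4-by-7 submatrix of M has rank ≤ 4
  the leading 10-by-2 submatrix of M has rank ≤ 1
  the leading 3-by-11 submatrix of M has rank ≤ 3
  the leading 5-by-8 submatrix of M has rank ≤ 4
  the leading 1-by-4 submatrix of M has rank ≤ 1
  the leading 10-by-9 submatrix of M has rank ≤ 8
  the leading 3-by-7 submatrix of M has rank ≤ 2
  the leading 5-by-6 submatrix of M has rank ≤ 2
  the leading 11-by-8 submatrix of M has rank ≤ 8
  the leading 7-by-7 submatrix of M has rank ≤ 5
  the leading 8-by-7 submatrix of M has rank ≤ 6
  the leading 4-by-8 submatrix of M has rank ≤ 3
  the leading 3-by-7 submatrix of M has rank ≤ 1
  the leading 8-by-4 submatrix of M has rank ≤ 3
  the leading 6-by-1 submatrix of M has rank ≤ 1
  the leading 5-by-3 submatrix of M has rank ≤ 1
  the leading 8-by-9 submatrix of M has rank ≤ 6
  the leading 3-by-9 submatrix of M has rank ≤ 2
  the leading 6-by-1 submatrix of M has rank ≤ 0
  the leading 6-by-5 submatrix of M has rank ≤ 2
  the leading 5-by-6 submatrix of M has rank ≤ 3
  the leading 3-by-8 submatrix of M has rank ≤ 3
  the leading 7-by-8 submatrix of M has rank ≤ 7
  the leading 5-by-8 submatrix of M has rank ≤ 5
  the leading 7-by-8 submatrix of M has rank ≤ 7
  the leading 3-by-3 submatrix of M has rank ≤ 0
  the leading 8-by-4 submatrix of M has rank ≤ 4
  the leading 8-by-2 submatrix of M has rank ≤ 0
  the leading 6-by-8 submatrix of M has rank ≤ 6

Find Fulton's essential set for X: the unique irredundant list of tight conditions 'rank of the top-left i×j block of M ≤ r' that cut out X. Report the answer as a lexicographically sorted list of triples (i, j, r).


Rank table r_w(11×11) implied by the 33 constraints:

  0 0 0 1 1 1 1 1 1 1 1
  0 0 0 1 1 1 1 2 2 2 2
  0 0 0 1 1 1 1 2 2 3 3
  0 0 1 2 2 2 2 3 3 4 4
  0 0 1 2 2 2 3 4 4 5 5
  0 0 1 2 2 3 4 5 5 6 6
  0 0 1 2 3 4 5 6 6 7 7
  0 0 1 2 3 4 5 6 6 7 8
  1 1 2 3 4 5 6 7 7 8 9
  1 1 2 3 4 5 6 7 8 9 10
  1 2 3 4 5 6 7 8 9 10 11

second differences of R give the permutation w = (4, 8, 10, 3, 7, 6, 5, 11, 1, 9, 2).

|D(w)|=31, |Ess(w)|=8:

[(3, 3, 0), (3, 7, 1), (3, 9, 2), (5, 6, 2), (6, 5, 2), (8, 2, 0), (8, 9, 6), (10, 2, 1)]


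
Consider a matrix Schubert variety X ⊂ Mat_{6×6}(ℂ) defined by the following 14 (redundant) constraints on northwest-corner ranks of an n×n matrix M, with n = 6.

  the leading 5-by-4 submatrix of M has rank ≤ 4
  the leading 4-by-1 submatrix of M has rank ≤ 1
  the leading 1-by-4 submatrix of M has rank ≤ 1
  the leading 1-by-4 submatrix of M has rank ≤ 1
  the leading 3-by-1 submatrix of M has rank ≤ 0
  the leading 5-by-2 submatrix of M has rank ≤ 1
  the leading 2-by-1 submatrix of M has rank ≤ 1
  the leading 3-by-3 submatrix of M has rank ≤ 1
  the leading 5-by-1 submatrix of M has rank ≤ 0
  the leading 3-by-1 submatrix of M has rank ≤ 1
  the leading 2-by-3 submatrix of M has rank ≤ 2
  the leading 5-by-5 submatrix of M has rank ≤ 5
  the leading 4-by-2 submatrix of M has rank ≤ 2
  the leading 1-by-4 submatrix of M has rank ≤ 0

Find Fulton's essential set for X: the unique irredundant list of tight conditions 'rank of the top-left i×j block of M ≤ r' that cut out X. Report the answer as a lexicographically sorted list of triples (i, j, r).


Propagating the 14 rank bounds to every northwest block:

  0 | 0 | 0 | 0 | 1 | 1
  0 | 1 | 1 | 1 | 2 | 2
  0 | 1 | 1 | 2 | 3 | 3
  0 | 1 | 2 | 3 | 4 | 4
  0 | 1 | 2 | 3 | 4 | 5
  1 | 2 | 3 | 4 | 5 | 6

so w = (5, 2, 4, 3, 6, 1).

|D(w)|=9, |Ess(w)|=3:

[(1, 4, 0), (3, 3, 1), (5, 1, 0)]


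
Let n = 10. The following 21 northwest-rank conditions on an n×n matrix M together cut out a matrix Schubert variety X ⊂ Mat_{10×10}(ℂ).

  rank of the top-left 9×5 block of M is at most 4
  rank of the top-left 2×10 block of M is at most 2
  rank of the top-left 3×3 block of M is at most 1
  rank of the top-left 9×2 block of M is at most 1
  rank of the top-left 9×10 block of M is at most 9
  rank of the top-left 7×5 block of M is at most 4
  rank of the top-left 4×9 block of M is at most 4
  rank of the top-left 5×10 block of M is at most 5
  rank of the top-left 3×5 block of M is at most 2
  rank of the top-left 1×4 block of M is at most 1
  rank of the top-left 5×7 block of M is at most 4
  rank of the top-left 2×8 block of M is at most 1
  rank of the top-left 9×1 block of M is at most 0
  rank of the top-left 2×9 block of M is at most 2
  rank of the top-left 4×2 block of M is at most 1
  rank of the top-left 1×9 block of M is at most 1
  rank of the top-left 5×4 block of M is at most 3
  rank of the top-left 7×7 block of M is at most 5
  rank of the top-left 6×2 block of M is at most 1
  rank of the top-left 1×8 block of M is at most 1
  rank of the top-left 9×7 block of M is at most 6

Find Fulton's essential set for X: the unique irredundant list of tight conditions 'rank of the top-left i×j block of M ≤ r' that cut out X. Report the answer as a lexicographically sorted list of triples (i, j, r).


The tightest implied rank at each (i,j), from the 21 conditions:

  i=1: 0 | 1 | 1 | 1 | 1 | 1 | 1 | 1 | 1 | 1
  i=2: 0 | 1 | 1 | 1 | 1 | 1 | 1 | 1 | 2 | 2
  i=3: 0 | 1 | 1 | 2 | 2 | 2 | 2 | 2 | 3 | 3
  i=4: 0 | 1 | 2 | 3 | 3 | 3 | 3 | 3 | 4 | 4
  i=5: 0 | 1 | 2 | 3 | 4 | 4 | 4 | 4 | 5 | 5
  i=6: 0 | 1 | 2 | 3 | 4 | 5 | 5 | 5 | 6 | 6
  i=7: 0 | 1 | 2 | 3 | 4 | 5 | 5 | 6 | 7 | 7
  i=8: 0 | 1 | 2 | 3 | 4 | 5 | 6 | 7 | 8 | 8
  i=9: 0 | 1 | 2 | 3 | 4 | 5 | 6 | 7 | 8 | 9
  i=10: 1 | 2 | 3 | 4 | 5 | 6 | 7 | 8 | 9 | 10

so w = (2, 9, 4, 3, 5, 6, 8, 7, 10, 1).

ℓ(w)=17; the 4 essential cells (i,j,r):

[(2, 8, 1), (3, 3, 1), (7, 7, 5), (9, 1, 0)]


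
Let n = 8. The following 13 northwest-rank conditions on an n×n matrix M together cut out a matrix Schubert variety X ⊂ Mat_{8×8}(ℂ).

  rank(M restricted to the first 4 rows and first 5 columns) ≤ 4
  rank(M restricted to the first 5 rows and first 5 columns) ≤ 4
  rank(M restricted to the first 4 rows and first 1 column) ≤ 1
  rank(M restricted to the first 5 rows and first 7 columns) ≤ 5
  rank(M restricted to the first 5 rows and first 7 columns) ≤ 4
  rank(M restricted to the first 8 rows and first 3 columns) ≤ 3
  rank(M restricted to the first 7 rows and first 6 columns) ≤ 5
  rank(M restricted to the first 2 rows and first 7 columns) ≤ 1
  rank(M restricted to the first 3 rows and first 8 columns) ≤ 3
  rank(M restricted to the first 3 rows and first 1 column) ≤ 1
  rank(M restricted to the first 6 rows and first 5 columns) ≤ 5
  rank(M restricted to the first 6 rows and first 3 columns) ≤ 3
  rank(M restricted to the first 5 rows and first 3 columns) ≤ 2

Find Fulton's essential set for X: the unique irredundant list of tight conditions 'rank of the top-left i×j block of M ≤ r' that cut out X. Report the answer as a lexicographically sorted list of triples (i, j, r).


The tightest implied rank at each (i,j), from the 13 conditions:

  i=1: 1  1  1  1  1  1  1  1
  i=2: 1  1  1  1  1  1  1  2
  i=3: 1  2  2  2  2  2  2  3
  i=4: 1  2  2  3  3  3  3  4
  i=5: 1  2  2  3  4  4  4  5
  i=6: 1  2  3  4  5  5  5  6
  i=7: 1  2  3  4  5  5  6  7
  i=8: 1  2  3  4  5  6  7  8

giving w = (1, 8, 2, 4, 5, 3, 7, 6) via Δ²R.

Rothe diagram D(w) (9 cells), 3 SE-corners (essential conditions):

[(2, 7, 1), (5, 3, 2), (7, 6, 5)]


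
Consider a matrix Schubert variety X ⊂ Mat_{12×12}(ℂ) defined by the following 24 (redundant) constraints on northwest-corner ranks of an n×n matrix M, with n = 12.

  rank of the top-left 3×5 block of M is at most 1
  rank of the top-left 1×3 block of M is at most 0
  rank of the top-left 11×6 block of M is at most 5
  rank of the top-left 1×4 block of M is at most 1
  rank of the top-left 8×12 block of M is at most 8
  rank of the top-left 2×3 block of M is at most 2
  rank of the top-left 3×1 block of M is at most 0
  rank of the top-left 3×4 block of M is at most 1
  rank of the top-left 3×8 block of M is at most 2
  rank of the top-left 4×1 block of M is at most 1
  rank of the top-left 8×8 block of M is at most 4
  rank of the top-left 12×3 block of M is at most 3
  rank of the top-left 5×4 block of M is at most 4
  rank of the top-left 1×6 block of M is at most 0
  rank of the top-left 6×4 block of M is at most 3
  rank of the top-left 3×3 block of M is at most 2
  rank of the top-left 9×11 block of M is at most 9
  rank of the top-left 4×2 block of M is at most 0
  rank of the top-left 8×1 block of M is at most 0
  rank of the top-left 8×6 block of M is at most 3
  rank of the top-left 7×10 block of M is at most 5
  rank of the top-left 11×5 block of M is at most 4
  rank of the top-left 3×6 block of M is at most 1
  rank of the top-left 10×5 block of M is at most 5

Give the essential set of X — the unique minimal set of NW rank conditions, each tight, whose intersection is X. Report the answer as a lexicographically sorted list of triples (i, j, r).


Rank table r_w(12×12) implied by the 24 constraints:

  i=1: 0 0 0 0 0 0 1 1 1 1 1 1
  i=2: 0 0 1 1 1 1 2 2 2 2 2 2
  i=3: 0 0 1 1 1 1 2 2 3 3 3 3
  i=4: 0 0 1 2 2 2 3 3 4 4 4 4
  i=5: 0 1 2 3 3 3 4 4 5 5 5 5
  i=6: 0 1 2 3 3 3 4 4 5 5 6 6
  i=7: 0 1 2 3 3 3 4 4 5 5 6 7
  i=8: 0 1 2 3 3 3 4 4 5 6 7 8
  i=9: 1 2 3 4 4 4 5 5 6 7 8 9
  i=10: 1 2 3 4 4 5 6 6 7 8 9 10
  i=11: 1 2 3 4 4 5 6 7 8 9 10 11
  i=12: 1 2 3 4 5 6 7 8 9 10 11 12

second differences of R give the permutation w = (7, 3, 9, 4, 2, 11, 12, 10, 1, 6, 8, 5).

Fulton essential set (9 of the 33 Rothe cells):

[(1, 6, 0), (3, 6, 1), (3, 8, 2), (4, 2, 0), (7, 10, 5), (8, 1, 0), (8, 6, 3), (8, 8, 4), (11, 5, 4)]


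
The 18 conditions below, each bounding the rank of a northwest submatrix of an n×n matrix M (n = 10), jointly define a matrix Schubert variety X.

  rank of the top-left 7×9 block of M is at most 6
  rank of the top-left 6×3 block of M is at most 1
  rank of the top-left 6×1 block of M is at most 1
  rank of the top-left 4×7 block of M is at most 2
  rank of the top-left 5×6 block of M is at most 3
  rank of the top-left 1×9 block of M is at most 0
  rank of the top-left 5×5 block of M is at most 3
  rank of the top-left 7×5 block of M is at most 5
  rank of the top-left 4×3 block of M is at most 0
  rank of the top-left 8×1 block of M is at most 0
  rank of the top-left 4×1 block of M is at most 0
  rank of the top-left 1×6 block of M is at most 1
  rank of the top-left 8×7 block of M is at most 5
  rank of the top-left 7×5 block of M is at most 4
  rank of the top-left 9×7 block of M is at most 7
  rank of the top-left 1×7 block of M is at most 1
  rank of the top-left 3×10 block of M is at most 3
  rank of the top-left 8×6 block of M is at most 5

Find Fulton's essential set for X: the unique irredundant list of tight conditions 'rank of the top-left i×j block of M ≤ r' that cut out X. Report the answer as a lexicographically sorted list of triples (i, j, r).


Rank table r_w(10×10) implied by the 18 constraints:

  R[1]: 0  0  0  0  0  0  0  0  0  1
  R[2]: 0  0  0  1  1  1  1  1  1  2
  R[3]: 0  0  0  1  2  2  2  2  2  3
  R[4]: 0  0  0  1  2  2  2  3  3  4
  R[5]: 0  1  1  2  3  3  3  4  4  5
  R[6]: 0  1  1  2  3  4  4  5  5  6
  R[7]: 0  1  2  3  4  5  5  6  6  7
  R[8]: 0  1  2  3  4  5  5  6  7  8
  R[9]: 1  2  3  4  5  6  6  7  8  9
  R[10]: 1  2  3  4  5  6  7  8  9  10

giving w = (10, 4, 5, 8, 2, 6, 3, 9, 1, 7) via Δ²R.

Rothe diagram D(w) (26 cells), 6 SE-corners (essential conditions):

[(1, 9, 0), (4, 3, 0), (4, 7, 2), (6, 3, 1), (8, 1, 0), (8, 7, 5)]


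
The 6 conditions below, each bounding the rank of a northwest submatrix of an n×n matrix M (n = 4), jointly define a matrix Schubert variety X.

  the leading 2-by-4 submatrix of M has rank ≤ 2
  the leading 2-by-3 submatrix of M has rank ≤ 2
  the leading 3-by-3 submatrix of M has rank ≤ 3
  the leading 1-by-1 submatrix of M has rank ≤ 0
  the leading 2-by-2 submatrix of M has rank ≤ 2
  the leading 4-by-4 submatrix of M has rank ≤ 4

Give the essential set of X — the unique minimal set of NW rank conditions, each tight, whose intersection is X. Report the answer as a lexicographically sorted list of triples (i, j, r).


Rank table r_w(4×4) implied by the 6 constraints:

  row 1: 0 1 1 1
  row 2: 1 2 2 2
  row 3: 1 2 3 3
  row 4: 1 2 3 4

reading off 1-entries of Δ²R: w = (2, 1, 3, 4).

D(w) has 1 cell with 1 SE-corner; essential set:

[(1, 1, 0)]


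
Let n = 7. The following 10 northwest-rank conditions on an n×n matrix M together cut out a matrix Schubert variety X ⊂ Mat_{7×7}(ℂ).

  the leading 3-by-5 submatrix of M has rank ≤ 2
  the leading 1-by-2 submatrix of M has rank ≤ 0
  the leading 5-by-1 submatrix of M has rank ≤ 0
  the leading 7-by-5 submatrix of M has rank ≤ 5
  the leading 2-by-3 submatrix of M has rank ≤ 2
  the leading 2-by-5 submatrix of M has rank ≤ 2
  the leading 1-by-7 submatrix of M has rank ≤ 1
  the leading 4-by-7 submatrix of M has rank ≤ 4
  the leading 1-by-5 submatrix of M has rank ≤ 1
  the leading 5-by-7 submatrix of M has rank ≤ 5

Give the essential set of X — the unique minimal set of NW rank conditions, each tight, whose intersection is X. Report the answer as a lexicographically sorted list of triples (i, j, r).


The tightest implied rank at each (i,j), from the 10 conditions:

  0 0 1 1 1 1 1
  0 1 2 2 2 2 2
  0 1 2 2 2 3 3
  0 1 2 3 3 4 4
  0 1 2 3 4 5 5
  1 2 3 4 5 6 6
  1 2 3 4 5 6 7

so w = (3, 2, 6, 4, 5, 1, 7).

|D(w)|=8, |Ess(w)|=3:

[(1, 2, 0), (3, 5, 2), (5, 1, 0)]


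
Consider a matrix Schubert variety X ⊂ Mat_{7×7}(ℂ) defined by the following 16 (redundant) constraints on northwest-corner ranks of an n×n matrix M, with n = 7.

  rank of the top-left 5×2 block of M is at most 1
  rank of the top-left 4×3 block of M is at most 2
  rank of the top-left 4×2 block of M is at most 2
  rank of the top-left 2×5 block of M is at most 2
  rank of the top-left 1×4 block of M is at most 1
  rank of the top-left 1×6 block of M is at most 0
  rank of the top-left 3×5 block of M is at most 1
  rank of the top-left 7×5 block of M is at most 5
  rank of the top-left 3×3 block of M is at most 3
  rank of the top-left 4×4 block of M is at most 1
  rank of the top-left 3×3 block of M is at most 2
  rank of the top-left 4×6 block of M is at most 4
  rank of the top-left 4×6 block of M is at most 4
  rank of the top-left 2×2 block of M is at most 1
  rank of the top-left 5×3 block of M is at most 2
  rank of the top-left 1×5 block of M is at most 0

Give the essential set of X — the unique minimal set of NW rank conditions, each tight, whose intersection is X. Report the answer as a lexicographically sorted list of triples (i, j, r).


Reconstructing r_w from the 16 given conditions:

  R[1]: 0  0  0  0  0  0  1
  R[2]: 1  1  1  1  1  1  2
  R[3]: 1  1  1  1  1  2  3
  R[4]: 1  1  1  1  2  3  4
  R[5]: 1  1  2  2  3  4  5
  R[6]: 1  2  3  3  4  5  6
  R[7]: 1  2  3  4  5  6  7

reading off 1-entries of Δ²R: w = (7, 1, 6, 5, 3, 2, 4).

4 SE-corners of the 14-cell Rothe diagram give Ess(w):

[(1, 6, 0), (3, 5, 1), (4, 4, 1), (5, 2, 1)]


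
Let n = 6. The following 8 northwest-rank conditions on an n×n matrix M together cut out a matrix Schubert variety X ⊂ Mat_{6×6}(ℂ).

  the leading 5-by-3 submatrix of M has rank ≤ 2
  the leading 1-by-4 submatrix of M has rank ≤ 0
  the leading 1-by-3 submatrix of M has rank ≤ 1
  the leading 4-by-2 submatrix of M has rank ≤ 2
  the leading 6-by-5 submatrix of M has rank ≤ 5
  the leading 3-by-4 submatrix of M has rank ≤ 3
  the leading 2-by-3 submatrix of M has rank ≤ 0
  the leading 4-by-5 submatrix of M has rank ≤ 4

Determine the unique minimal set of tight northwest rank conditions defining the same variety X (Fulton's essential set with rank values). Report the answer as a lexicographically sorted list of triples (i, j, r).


Propagating the 8 rank bounds to every northwest block:

  row 1: 0, 0, 0, 0, 1, 1
  row 2: 0, 0, 0, 1, 2, 2
  row 3: 1, 1, 1, 2, 3, 3
  row 4: 1, 2, 2, 3, 4, 4
  row 5: 1, 2, 2, 3, 4, 5
  row 6: 1, 2, 3, 4, 5, 6

so w = (5, 4, 1, 2, 6, 3).

3 SE-corners of the 8-cell Rothe diagram give Ess(w):

[(1, 4, 0), (2, 3, 0), (5, 3, 2)]


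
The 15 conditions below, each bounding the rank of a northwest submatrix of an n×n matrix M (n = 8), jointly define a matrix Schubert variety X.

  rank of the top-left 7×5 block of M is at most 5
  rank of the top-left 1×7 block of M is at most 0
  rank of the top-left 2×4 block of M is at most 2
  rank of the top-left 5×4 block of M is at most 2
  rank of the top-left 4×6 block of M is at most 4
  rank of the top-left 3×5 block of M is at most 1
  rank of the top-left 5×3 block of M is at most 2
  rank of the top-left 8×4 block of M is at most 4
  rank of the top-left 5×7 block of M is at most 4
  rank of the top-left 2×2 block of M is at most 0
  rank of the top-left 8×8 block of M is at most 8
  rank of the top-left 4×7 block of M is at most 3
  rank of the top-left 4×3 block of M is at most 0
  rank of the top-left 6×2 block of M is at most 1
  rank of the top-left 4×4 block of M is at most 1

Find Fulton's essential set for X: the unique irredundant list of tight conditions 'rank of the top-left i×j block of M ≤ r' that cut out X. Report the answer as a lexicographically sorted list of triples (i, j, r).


Recovering R(i,j) via the rank-extension bound from the 15 conditions:

  R[1]: 0, 0, 0, 0, 0, 0, 0, 1
  R[2]: 0, 0, 0, 1, 1, 1, 1, 2
  R[3]: 0, 0, 0, 1, 1, 2, 2, 3
  R[4]: 0, 0, 0, 1, 2, 3, 3, 4
  R[5]: 1, 1, 1, 2, 3, 4, 4, 5
  R[6]: 1, 1, 2, 3, 4, 5, 5, 6
  R[7]: 1, 2, 3, 4, 5, 6, 6, 7
  R[8]: 1, 2, 3, 4, 5, 6, 7, 8

reading off 1-entries of Δ²R: w = (8, 4, 6, 5, 1, 3, 2, 7).

Fulton essential set (4 of the 18 Rothe cells):

[(1, 7, 0), (3, 5, 1), (4, 3, 0), (6, 2, 1)]


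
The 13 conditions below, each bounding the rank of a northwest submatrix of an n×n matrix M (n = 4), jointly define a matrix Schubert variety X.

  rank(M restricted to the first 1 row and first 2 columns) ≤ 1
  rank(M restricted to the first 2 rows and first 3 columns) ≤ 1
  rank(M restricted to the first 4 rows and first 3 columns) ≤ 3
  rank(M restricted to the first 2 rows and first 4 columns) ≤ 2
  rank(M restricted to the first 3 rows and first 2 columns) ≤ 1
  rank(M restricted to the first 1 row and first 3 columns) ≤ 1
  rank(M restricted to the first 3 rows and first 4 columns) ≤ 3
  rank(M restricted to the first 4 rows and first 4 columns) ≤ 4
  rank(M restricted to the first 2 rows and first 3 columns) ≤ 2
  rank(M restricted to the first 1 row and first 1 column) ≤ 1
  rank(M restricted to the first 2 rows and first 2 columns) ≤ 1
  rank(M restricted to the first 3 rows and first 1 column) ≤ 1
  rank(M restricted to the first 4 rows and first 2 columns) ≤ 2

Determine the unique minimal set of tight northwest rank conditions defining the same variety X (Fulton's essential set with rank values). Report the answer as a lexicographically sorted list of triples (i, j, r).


Propagating the 13 rank bounds to every northwest block:

  row 1: 1 1 1 1
  row 2: 1 1 1 2
  row 3: 1 1 2 3
  row 4: 1 2 3 4

the unique w with this rank table is (1, 4, 3, 2).

D(w) has 3 cells with 2 SE-corners; essential set:

[(2, 3, 1), (3, 2, 1)]


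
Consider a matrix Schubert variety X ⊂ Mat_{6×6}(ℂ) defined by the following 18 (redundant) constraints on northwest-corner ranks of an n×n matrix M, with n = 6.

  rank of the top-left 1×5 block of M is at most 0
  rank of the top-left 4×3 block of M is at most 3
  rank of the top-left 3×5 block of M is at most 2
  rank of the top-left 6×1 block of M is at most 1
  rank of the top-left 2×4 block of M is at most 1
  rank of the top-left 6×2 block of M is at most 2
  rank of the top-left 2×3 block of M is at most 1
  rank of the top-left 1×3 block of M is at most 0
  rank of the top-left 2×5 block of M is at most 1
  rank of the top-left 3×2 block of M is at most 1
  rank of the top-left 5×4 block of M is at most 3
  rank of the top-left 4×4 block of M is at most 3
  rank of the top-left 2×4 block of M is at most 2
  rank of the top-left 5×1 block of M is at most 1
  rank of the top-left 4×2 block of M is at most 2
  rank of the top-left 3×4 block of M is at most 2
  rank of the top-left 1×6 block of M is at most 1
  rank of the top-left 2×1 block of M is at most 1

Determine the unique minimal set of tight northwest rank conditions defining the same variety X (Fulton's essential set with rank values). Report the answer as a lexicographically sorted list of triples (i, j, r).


Recovering R(i,j) via the rank-extension bound from the 18 conditions:

  0  0  0  0  0  1
  1  1  1  1  1  2
  1  1  2  2  2  3
  1  2  3  3  3  4
  1  2  3  3  4  5
  1  2  3  4  5  6

second differences of R give the permutation w = (6, 1, 3, 2, 5, 4).

3 SE-corners of the 7-cell Rothe diagram give Ess(w):

[(1, 5, 0), (3, 2, 1), (5, 4, 3)]
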